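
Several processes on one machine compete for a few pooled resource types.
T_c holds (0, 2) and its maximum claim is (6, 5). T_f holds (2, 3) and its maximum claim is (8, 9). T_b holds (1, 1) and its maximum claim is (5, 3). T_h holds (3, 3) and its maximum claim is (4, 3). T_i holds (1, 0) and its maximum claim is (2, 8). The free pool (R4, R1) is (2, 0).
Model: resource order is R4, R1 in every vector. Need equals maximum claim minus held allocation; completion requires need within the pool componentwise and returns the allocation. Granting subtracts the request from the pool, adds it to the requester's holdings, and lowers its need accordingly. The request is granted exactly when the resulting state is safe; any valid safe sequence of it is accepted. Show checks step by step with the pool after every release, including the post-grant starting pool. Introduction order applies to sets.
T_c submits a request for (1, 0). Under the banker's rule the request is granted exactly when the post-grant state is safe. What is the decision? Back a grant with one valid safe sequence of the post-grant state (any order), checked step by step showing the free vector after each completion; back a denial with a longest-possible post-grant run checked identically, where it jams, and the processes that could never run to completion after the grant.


GRANT — the state after the grant stays safe, e.g. via T_h, T_b, T_c, T_f, T_i.
Key observation: (1, 0) free after granting still covers T_h first, and each release covers the next.
Step-by-step check of the post-grant state:
  pool = (1, 0)
  T_h: need (1, 0) fits (1, 0); releases (3, 3), pool now (4, 3)
  T_b: need (4, 2) fits (4, 3); releases (1, 1), pool now (5, 4)
  T_c: need (5, 3) fits (5, 4); releases (1, 2), pool now (6, 6)
  T_f: need (6, 6) fits (6, 6); releases (2, 3), pool now (8, 9)
  T_i: need (1, 8) fits (8, 9); releases (1, 0), pool now (9, 9)


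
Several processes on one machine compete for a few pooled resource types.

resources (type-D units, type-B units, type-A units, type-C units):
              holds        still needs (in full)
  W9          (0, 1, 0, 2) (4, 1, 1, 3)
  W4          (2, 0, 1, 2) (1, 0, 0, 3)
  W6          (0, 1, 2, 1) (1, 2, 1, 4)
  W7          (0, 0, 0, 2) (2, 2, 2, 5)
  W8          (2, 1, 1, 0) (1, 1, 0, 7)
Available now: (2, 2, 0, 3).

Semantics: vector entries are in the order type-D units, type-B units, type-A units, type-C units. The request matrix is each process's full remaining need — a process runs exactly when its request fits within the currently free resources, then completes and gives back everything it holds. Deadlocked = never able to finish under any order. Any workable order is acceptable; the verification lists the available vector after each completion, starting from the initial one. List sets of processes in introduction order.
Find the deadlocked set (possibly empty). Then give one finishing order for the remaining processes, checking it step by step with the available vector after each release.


The deadlocked set is empty.
Key observation: beginning at W4, releases accumulate fast enough that every process eventually fits.
The rest can finish in the order W4, W9, W6, W7, W8. Check, step by step:
  pool = (2, 2, 0, 3)
  W4: need (1, 0, 0, 3) fits (2, 2, 0, 3); releases (2, 0, 1, 2), pool now (4, 2, 1, 5)
  W9: need (4, 1, 1, 3) fits (4, 2, 1, 5); releases (0, 1, 0, 2), pool now (4, 3, 1, 7)
  W6: need (1, 2, 1, 4) fits (4, 3, 1, 7); releases (0, 1, 2, 1), pool now (4, 4, 3, 8)
  W7: need (2, 2, 2, 5) fits (4, 4, 3, 8); releases (0, 0, 0, 2), pool now (4, 4, 3, 10)
  W8: need (1, 1, 0, 7) fits (4, 4, 3, 10); releases (2, 1, 1, 0), pool now (6, 5, 4, 10)


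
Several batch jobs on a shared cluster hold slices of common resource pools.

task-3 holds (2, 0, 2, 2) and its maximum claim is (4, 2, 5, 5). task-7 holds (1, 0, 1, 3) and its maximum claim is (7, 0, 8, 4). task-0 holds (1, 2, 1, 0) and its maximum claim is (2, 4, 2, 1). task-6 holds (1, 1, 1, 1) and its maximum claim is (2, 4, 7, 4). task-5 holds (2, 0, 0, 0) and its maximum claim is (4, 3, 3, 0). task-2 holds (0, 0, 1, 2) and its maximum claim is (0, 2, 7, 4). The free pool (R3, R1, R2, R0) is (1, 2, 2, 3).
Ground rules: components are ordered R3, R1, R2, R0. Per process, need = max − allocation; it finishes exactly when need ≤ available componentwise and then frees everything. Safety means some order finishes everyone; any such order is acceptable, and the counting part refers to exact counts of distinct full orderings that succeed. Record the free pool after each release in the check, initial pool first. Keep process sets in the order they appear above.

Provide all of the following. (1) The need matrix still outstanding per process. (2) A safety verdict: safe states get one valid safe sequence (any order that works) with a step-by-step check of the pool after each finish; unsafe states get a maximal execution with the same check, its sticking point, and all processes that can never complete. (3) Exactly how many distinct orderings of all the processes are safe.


(1) Outstanding need per process (order R3, R1, R2, R0):
  task-3: (2, 2, 3, 3)
  task-7: (6, 0, 7, 1)
  task-0: (1, 2, 1, 1)
  task-6: (1, 3, 6, 3)
  task-5: (2, 3, 3, 0)
  task-2: (0, 2, 6, 2)
(2) UNSAFE — no complete ordering exists.
Key observation: the pool after task-0, task-5, task-3 is (6, 4, 5, 5); every surviving request exceeds it in R2, so progress ends there.
A maximal execution: task-0, task-5, task-3 — then nothing else fits. Step-by-step check:
  pool = (1, 2, 2, 3)
  task-0 needs (1, 2, 1, 1) <= (1, 2, 2, 3) -> finishes; pool += (1, 2, 1, 0) = (2, 4, 3, 3)
  task-5 needs (2, 3, 3, 0) <= (2, 4, 3, 3) -> finishes; pool += (2, 0, 0, 0) = (4, 4, 3, 3)
  task-3 needs (2, 2, 3, 3) <= (4, 4, 3, 3) -> finishes; pool += (2, 0, 2, 2) = (6, 4, 5, 5)
  task-7 cannot run: need (6, 0, 7, 1) vs free (6, 4, 5, 5) (insufficient R2)
  task-6 cannot run: need (1, 3, 6, 3) vs free (6, 4, 5, 5) (insufficient R2)
  task-2 cannot run: need (0, 2, 6, 2) vs free (6, 4, 5, 5) (insufficient R2)
Never able to finish: task-7, task-6 and task-2.
(3) The exact count: 0 of the possible complete orderings are safe sequences.


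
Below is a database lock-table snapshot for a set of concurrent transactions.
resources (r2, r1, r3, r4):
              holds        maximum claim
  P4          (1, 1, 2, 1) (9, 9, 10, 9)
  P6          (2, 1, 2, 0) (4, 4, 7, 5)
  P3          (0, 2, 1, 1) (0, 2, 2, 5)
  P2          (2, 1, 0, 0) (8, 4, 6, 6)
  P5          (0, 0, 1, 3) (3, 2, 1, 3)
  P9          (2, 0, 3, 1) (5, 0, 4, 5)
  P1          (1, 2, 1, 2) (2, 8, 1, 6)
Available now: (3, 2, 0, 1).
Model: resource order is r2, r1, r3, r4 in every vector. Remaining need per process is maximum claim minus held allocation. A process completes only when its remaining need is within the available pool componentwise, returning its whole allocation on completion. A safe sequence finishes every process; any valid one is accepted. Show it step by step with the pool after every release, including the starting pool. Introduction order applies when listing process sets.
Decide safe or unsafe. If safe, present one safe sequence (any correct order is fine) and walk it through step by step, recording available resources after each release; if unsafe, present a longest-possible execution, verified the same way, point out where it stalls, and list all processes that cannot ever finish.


SAFE — a valid safe sequence is P5, P9, P3, P6, P2, P1, P4.
Key observation: P5 marks the first exact bind of the order: its need (3, 2, 0, 0) fits the free (3, 2, 0, 1) with zero slack on a requested resource.
Check, step by step:
  pool = (3, 2, 0, 1)
  P5: need (3, 2, 0, 0) fits (3, 2, 0, 1); releases (0, 0, 1, 3), pool now (3, 2, 1, 4)
  P9: need (3, 0, 1, 4) fits (3, 2, 1, 4); releases (2, 0, 3, 1), pool now (5, 2, 4, 5)
  P3: need (0, 0, 1, 4) fits (5, 2, 4, 5); releases (0, 2, 1, 1), pool now (5, 4, 5, 6)
  P6: need (2, 3, 5, 5) fits (5, 4, 5, 6); releases (2, 1, 2, 0), pool now (7, 5, 7, 6)
  P2: need (6, 3, 6, 6) fits (7, 5, 7, 6); releases (2, 1, 0, 0), pool now (9, 6, 7, 6)
  P1: need (1, 6, 0, 4) fits (9, 6, 7, 6); releases (1, 2, 1, 2), pool now (10, 8, 8, 8)
  P4: need (8, 8, 8, 8) fits (10, 8, 8, 8); releases (1, 1, 2, 1), pool now (11, 9, 10, 9)


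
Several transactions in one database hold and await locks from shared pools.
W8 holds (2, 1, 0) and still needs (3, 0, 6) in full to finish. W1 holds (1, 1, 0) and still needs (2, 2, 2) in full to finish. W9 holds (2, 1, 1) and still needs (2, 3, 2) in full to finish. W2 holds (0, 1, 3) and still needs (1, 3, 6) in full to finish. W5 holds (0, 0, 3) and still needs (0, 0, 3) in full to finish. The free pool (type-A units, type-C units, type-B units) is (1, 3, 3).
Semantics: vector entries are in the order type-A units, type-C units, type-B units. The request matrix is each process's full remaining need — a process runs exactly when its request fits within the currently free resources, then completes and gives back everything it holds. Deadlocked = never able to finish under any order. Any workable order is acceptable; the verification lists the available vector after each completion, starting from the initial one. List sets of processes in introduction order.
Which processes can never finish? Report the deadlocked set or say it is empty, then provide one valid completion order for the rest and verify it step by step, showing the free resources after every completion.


Deadlocked set: W8, W1 and W9.
Key observation: W5, W2 can finish, but then (1, 4, 9) is all there is, and the blocked group's type-A units demands exceed it.
A valid finishing order for the others: W5, W2. Verifying each step:
  pool = (1, 3, 3)
  W5 needs (0, 0, 3) <= (1, 3, 3) -> finishes; pool += (0, 0, 3) = (1, 3, 6)
  W2 needs (1, 3, 6) <= (1, 3, 6) -> finishes; pool += (0, 1, 3) = (1, 4, 9)
The blocked processes can never fit:
  W8 still needs (3, 0, 6) but only (1, 4, 9) is free — short on type-A units
  W1 still needs (2, 2, 2) but only (1, 4, 9) is free — short on type-A units
  W9 still needs (2, 3, 2) but only (1, 4, 9) is free — short on type-A units


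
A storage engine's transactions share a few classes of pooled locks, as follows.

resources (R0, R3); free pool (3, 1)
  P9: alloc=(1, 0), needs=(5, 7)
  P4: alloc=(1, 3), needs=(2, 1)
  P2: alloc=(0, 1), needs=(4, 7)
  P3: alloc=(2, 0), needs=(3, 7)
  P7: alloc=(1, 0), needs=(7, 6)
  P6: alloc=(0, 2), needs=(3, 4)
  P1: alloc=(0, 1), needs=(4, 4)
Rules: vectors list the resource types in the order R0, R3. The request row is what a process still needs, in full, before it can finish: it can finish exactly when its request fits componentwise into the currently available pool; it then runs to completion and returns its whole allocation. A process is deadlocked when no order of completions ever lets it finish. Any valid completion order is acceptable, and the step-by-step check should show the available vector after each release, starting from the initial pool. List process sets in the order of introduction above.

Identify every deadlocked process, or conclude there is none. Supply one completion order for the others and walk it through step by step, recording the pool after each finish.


No process is deadlocked.
Key observation: there is always a runnable process — P4 first — so the state unwinds completely.
One completion order for the rest: P4, P6, P1, P3, P9, P7, P2. Step-by-step check:
  pool = (3, 1)
  P4: need (2, 1) fits (3, 1); releases (1, 3), pool now (4, 4)
  P6: need (3, 4) fits (4, 4); releases (0, 2), pool now (4, 6)
  P1: need (4, 4) fits (4, 6); releases (0, 1), pool now (4, 7)
  P3: need (3, 7) fits (4, 7); releases (2, 0), pool now (6, 7)
  P9: need (5, 7) fits (6, 7); releases (1, 0), pool now (7, 7)
  P7: need (7, 6) fits (7, 7); releases (1, 0), pool now (8, 7)
  P2: need (4, 7) fits (8, 7); releases (0, 1), pool now (8, 8)


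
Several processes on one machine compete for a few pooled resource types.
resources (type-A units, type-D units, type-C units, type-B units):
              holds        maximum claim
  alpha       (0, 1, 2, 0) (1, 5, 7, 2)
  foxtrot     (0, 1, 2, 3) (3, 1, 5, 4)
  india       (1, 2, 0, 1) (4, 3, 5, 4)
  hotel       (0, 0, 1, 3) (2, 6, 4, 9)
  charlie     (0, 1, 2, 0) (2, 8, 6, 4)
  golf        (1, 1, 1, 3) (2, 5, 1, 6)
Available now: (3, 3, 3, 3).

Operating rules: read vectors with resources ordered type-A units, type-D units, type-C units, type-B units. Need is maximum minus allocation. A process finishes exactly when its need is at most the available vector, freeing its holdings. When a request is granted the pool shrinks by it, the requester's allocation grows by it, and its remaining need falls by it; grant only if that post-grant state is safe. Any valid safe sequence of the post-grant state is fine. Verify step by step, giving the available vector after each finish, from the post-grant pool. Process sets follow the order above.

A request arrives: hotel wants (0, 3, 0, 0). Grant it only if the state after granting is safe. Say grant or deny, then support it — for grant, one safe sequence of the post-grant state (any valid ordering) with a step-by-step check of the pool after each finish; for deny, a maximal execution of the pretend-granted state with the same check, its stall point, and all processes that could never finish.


GRANT: granting preserves safety; a valid post-grant sequence is foxtrot, india, hotel, golf, charlie, alpha.
Key observation: with (3, 0, 3, 3) left after the transfer, foxtrot can run at once — the state stays safe.
Verifying the post-grant state step by step:
  pool = (3, 0, 3, 3)
  foxtrot needs (3, 0, 3, 1) <= (3, 0, 3, 3) -> finishes; pool += (0, 1, 2, 3) = (3, 1, 5, 6)
  india needs (3, 1, 5, 3) <= (3, 1, 5, 6) -> finishes; pool += (1, 2, 0, 1) = (4, 3, 5, 7)
  hotel needs (2, 3, 3, 6) <= (4, 3, 5, 7) -> finishes; pool += (0, 3, 1, 3) = (4, 6, 6, 10)
  golf needs (1, 4, 0, 3) <= (4, 6, 6, 10) -> finishes; pool += (1, 1, 1, 3) = (5, 7, 7, 13)
  charlie needs (2, 7, 4, 4) <= (5, 7, 7, 13) -> finishes; pool += (0, 1, 2, 0) = (5, 8, 9, 13)
  alpha needs (1, 4, 5, 2) <= (5, 8, 9, 13) -> finishes; pool += (0, 1, 2, 0) = (5, 9, 11, 13)


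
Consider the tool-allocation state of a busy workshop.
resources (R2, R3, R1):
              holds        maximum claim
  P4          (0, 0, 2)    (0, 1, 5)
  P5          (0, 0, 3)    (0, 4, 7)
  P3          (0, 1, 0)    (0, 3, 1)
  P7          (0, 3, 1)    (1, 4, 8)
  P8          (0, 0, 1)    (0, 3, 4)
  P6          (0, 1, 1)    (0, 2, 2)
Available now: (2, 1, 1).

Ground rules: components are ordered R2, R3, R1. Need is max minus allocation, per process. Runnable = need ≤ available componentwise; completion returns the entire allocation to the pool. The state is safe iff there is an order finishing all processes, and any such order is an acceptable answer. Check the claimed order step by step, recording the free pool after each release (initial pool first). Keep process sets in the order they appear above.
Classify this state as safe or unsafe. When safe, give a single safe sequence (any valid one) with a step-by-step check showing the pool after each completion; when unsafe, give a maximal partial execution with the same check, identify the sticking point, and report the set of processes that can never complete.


The state is UNSAFE.
Key observation: after P6, P3 complete, (2, 3, 2) is the best the pool ever gets, yet each leftover process wants more R1.
A maximal execution: P6, P3 — then nothing else fits. Check, step by step:
  pool = (2, 1, 1)
  P6: need (0, 1, 1) fits (2, 1, 1); releases (0, 1, 1), pool now (2, 2, 2)
  P3: need (0, 2, 1) fits (2, 2, 2); releases (0, 1, 0), pool now (2, 3, 2)
  P4 still needs (0, 1, 3) but only (2, 3, 2) is free — short on R1
  P5 still needs (0, 4, 4) but only (2, 3, 2) is free — short on R3 and R1
  P7 still needs (1, 1, 7) but only (2, 3, 2) is free — short on R1
  P8 still needs (0, 3, 3) but only (2, 3, 2) is free — short on R1
Permanently blocked: P4, P5, P7 and P8.


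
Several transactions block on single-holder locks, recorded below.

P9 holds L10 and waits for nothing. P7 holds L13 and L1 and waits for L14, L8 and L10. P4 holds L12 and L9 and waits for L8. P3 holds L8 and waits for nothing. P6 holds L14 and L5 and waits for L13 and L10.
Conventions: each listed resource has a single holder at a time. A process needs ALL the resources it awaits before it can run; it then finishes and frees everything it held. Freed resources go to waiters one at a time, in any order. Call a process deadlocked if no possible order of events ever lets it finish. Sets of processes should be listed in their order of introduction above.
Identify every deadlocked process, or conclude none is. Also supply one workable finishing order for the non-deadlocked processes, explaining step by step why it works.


Deadlocked: P7 and P6.
Key observation: the loop P7 -> P6 -> P7 blocks itself forever; no other process is dragged down with it.
A valid finishing order for the others: P3, P4, P9.
Walking it through:
  P3 waits on nothing -> runs at once and releases L8
  P4 waits on L8 — all released -> runs and releases L12 and L9
  P9 waits on nothing -> runs at once and releases L10


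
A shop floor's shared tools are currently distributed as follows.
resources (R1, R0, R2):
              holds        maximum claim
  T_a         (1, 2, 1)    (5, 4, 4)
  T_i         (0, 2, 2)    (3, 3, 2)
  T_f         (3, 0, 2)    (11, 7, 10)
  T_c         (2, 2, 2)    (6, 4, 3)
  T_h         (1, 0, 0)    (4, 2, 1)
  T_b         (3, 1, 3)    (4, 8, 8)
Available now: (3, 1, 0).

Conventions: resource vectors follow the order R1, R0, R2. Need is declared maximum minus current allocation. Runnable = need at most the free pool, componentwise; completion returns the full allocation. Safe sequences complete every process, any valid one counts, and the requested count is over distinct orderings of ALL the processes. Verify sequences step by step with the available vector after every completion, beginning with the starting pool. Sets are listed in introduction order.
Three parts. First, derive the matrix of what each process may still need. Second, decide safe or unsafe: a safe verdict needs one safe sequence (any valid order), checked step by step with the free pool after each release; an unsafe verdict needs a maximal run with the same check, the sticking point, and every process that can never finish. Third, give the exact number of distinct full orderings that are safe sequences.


(1) Outstanding need per process (order R1, R0, R2):
  T_a: (4, 2, 3)
  T_i: (3, 1, 0)
  T_f: (8, 7, 8)
  T_c: (4, 2, 1)
  T_h: (3, 2, 1)
  T_b: (1, 7, 5)
(2) SAFE, for example via the order T_i, T_h, T_c, T_a, T_b, T_f.
Key observation: the order's first zero-slack moment is T_i ((3, 1, 0) needed, (3, 1, 0) free — a requested resource with nothing to spare).
Step-by-step check:
  pool = (3, 1, 0)
  run T_i (needs (3, 1, 0), free (3, 1, 0)); after release of (0, 2, 2) the pool is (3, 3, 2)
  run T_h (needs (3, 2, 1), free (3, 3, 2)); after release of (1, 0, 0) the pool is (4, 3, 2)
  run T_c (needs (4, 2, 1), free (4, 3, 2)); after release of (2, 2, 2) the pool is (6, 5, 4)
  run T_a (needs (4, 2, 3), free (6, 5, 4)); after release of (1, 2, 1) the pool is (7, 7, 5)
  run T_b (needs (1, 7, 5), free (7, 7, 5)); after release of (3, 1, 3) the pool is (10, 8, 8)
  run T_f (needs (8, 7, 8), free (10, 8, 8)); after release of (3, 0, 2) the pool is (13, 8, 10)
(3) Precisely 1 of the possible complete orderings is a safe sequence.


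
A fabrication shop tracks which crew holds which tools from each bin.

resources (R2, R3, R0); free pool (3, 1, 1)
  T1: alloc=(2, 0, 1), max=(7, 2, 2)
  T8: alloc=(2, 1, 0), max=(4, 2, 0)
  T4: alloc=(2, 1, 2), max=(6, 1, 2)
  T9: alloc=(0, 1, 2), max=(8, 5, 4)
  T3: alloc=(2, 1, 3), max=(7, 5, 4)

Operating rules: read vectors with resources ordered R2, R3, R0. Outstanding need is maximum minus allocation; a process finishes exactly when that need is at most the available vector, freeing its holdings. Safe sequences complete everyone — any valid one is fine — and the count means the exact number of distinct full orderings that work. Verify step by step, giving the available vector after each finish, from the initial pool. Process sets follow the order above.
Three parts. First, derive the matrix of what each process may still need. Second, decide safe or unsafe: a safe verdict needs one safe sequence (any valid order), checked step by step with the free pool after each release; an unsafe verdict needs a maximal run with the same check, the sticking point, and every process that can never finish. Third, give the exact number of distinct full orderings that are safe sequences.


(1) Need matrix, components ordered R2, R3, R0:
  T1: (5, 2, 1)
  T8: (2, 1, 0)
  T4: (4, 0, 0)
  T9: (8, 4, 2)
  T3: (5, 4, 1)
(2) UNSAFE — no complete ordering exists.
Key observation: the pool after T8, T4, T1 is (9, 3, 4); every surviving request exceeds it in R3, so progress ends there.
Going as far as possible: T8, T4, T1; after that, nothing fits. Verifying each step:
  pool = (3, 1, 1)
  run T8 (needs (2, 1, 0), free (3, 1, 1)); after release of (2, 1, 0) the pool is (5, 2, 1)
  run T4 (needs (4, 0, 0), free (5, 2, 1)); after release of (2, 1, 2) the pool is (7, 3, 3)
  run T1 (needs (5, 2, 1), free (7, 3, 3)); after release of (2, 0, 1) the pool is (9, 3, 4)
  blocked: T9 wants (8, 4, 2), pool (9, 3, 4) — not enough R3
  blocked: T3 wants (5, 4, 1), pool (9, 3, 4) — not enough R3
Never able to finish: T9 and T3.
(3) Precisely 0 of the possible complete orderings are safe sequences.


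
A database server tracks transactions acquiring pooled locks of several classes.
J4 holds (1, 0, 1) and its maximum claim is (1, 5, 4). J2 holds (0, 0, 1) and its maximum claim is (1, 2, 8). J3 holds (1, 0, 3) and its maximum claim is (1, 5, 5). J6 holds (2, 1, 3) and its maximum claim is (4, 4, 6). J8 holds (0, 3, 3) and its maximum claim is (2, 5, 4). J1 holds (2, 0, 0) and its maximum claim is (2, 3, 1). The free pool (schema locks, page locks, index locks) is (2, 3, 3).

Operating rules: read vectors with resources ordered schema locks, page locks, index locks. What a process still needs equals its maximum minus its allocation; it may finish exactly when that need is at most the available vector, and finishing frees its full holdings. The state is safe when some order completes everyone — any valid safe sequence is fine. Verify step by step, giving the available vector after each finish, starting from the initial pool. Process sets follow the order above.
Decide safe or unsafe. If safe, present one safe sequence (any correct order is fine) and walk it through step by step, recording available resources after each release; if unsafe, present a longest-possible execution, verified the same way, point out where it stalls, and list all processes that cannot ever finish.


The state is SAFE; one workable sequence: J6, J1, J8, J3, J4, J2.
Key observation: J6 is the earliest step where a requested resource binds exactly: need (2, 3, 3), pool (2, 3, 3) at its turn.
Check, step by step:
  pool = (2, 3, 3)
  J6 needs (2, 3, 3) <= (2, 3, 3) -> finishes; pool += (2, 1, 3) = (4, 4, 6)
  J1 needs (0, 3, 1) <= (4, 4, 6) -> finishes; pool += (2, 0, 0) = (6, 4, 6)
  J8 needs (2, 2, 1) <= (6, 4, 6) -> finishes; pool += (0, 3, 3) = (6, 7, 9)
  J3 needs (0, 5, 2) <= (6, 7, 9) -> finishes; pool += (1, 0, 3) = (7, 7, 12)
  J4 needs (0, 5, 3) <= (7, 7, 12) -> finishes; pool += (1, 0, 1) = (8, 7, 13)
  J2 needs (1, 2, 7) <= (8, 7, 13) -> finishes; pool += (0, 0, 1) = (8, 7, 14)


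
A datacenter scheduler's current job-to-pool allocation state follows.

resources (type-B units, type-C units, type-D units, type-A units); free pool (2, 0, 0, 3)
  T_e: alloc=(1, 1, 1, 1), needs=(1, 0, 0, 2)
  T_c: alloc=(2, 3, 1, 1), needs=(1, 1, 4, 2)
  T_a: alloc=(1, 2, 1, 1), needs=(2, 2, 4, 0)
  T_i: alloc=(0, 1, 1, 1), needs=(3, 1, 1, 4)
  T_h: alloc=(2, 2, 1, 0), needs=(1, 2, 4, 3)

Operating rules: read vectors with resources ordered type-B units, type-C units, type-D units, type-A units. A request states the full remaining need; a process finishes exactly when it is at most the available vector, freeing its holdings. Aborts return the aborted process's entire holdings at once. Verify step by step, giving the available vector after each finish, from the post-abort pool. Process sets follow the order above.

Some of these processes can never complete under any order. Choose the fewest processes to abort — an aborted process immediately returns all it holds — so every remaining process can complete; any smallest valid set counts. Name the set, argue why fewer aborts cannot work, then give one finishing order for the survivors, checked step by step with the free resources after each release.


Minimum abort set: T_a and T_h.
Key observation: T_c was stuck for good until T_a and T_h gave back (3, 4, 2, 1); in the order shown it finishes at step 3.
No one abort is enough; case by case: T_e alone leaves T_c blocked (short on type-D units); T_c alone leaves T_a blocked (short on type-D units); T_a alone leaves T_c blocked (short on type-D units); T_i alone leaves T_c blocked (short on type-D units); T_h alone leaves T_c blocked (short on type-D units).
The survivors complete as T_e, T_i, T_c. Verifying each step (starting from the post-abort pool):
  pool = (5, 4, 2, 4)
  T_e needs (1, 0, 0, 2) <= (5, 4, 2, 4) -> finishes; pool += (1, 1, 1, 1) = (6, 5, 3, 5)
  T_i needs (3, 1, 1, 4) <= (6, 5, 3, 5) -> finishes; pool += (0, 1, 1, 1) = (6, 6, 4, 6)
  T_c needs (1, 1, 4, 2) <= (6, 6, 4, 6) -> finishes; pool += (2, 3, 1, 1) = (8, 9, 5, 7)


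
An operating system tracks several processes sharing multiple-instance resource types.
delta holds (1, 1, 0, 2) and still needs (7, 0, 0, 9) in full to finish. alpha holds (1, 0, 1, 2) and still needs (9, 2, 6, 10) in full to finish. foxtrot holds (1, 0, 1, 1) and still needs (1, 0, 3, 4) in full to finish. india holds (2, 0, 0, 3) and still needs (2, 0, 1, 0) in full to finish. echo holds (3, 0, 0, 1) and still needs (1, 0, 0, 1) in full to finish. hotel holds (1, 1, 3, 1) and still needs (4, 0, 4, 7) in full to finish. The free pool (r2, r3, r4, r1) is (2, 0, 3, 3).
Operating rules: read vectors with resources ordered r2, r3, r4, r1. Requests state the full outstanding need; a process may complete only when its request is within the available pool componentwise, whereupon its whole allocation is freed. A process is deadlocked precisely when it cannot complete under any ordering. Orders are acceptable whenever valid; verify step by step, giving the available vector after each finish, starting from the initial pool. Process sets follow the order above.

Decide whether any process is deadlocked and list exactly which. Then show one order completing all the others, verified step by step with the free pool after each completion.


The deadlocked set is empty.
Key observation: echo can run right away; the returned allocation unlocks the remaining processes in turn.
A valid finishing order for the others: echo, india, foxtrot, hotel, delta, alpha. Check, step by step:
  pool = (2, 0, 3, 3)
  echo needs (1, 0, 0, 1) <= (2, 0, 3, 3) -> finishes; pool += (3, 0, 0, 1) = (5, 0, 3, 4)
  india needs (2, 0, 1, 0) <= (5, 0, 3, 4) -> finishes; pool += (2, 0, 0, 3) = (7, 0, 3, 7)
  foxtrot needs (1, 0, 3, 4) <= (7, 0, 3, 7) -> finishes; pool += (1, 0, 1, 1) = (8, 0, 4, 8)
  hotel needs (4, 0, 4, 7) <= (8, 0, 4, 8) -> finishes; pool += (1, 1, 3, 1) = (9, 1, 7, 9)
  delta needs (7, 0, 0, 9) <= (9, 1, 7, 9) -> finishes; pool += (1, 1, 0, 2) = (10, 2, 7, 11)
  alpha needs (9, 2, 6, 10) <= (10, 2, 7, 11) -> finishes; pool += (1, 0, 1, 2) = (11, 2, 8, 13)


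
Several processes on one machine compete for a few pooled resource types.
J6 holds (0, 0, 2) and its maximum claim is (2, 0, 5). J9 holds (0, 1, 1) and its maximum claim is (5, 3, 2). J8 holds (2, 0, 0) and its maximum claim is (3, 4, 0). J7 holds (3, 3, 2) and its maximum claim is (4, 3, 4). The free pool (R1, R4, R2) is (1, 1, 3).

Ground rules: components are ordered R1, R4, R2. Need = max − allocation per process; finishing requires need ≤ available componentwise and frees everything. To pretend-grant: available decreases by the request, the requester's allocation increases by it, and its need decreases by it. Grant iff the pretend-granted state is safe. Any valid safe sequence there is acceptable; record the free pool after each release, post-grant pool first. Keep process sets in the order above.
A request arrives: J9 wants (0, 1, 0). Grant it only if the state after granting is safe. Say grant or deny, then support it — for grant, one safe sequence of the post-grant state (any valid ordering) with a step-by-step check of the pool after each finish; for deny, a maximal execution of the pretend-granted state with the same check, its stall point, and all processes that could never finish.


DENY: after the grant no complete ordering would exist.
Key observation: after J7, J6 the pool peaks at (4, 3, 7), and each blocked process is short somewhere: J9 on R1; J8 on R4.
Pretend the grant happened; the run J7, J6 goes as far as possible. Walking it through:
  pool = (1, 0, 3)
  J7: need (1, 0, 2) fits (1, 0, 3); releases (3, 3, 2), pool now (4, 3, 5)
  J6: need (2, 0, 3) fits (4, 3, 5); releases (0, 0, 2), pool now (4, 3, 7)
  J9 still needs (5, 1, 1) but only (4, 3, 7) is free — short on R1
  J8 still needs (1, 4, 0) but only (4, 3, 7) is free — short on R4
Processes that could never finish after the grant: J9 and J8.


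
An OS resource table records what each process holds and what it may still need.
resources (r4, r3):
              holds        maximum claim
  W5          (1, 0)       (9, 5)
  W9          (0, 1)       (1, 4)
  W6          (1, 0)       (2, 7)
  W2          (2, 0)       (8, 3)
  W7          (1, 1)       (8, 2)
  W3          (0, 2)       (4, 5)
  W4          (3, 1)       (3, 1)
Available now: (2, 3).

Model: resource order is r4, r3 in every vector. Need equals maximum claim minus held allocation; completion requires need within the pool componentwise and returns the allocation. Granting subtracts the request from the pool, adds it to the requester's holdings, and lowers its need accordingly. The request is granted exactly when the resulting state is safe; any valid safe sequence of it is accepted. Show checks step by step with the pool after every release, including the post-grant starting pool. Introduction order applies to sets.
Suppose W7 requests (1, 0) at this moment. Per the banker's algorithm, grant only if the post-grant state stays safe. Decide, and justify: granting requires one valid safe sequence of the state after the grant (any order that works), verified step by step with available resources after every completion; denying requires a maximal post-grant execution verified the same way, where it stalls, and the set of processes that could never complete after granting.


DENY: after the grant no complete ordering would exist.
Key observation: the wall is r4: completing W4, W9, W3, W6 brings the pool only to (5, 7), and all the rest need more.
On the post-grant state, W4, W9, W3, W6 is a maximal run — nothing extends it. Step-by-step check:
  pool = (1, 3)
  W4: need (0, 0) fits (1, 3); releases (3, 1), pool now (4, 4)
  W9: need (1, 3) fits (4, 4); releases (0, 1), pool now (4, 5)
  W3: need (4, 3) fits (4, 5); releases (0, 2), pool now (4, 7)
  W6: need (1, 7) fits (4, 7); releases (1, 0), pool now (5, 7)
  W5 cannot run: need (8, 5) vs free (5, 7) (insufficient r4)
  W2 cannot run: need (6, 3) vs free (5, 7) (insufficient r4)
  W7 cannot run: need (6, 1) vs free (5, 7) (insufficient r4)
Processes that could never finish after the grant: W5, W2 and W7.


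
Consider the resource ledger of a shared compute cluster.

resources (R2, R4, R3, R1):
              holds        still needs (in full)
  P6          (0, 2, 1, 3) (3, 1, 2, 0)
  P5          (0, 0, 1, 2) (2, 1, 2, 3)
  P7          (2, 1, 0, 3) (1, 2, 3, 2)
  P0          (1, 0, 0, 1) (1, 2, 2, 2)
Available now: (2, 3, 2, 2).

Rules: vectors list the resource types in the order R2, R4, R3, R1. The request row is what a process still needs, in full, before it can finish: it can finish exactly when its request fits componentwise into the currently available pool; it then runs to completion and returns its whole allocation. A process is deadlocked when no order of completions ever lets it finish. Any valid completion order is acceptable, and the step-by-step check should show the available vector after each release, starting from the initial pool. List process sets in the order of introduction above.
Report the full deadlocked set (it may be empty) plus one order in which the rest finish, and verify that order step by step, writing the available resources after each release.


No process is deadlocked.
Key observation: the pool covers P0 at once, and every later process fits after earlier releases.
One completion order for the rest: P0, P6, P7, P5. Verifying each step:
  pool = (2, 3, 2, 2)
  run P0 (needs (1, 2, 2, 2), free (2, 3, 2, 2)); after release of (1, 0, 0, 1) the pool is (3, 3, 2, 3)
  run P6 (needs (3, 1, 2, 0), free (3, 3, 2, 3)); after release of (0, 2, 1, 3) the pool is (3, 5, 3, 6)
  run P7 (needs (1, 2, 3, 2), free (3, 5, 3, 6)); after release of (2, 1, 0, 3) the pool is (5, 6, 3, 9)
  run P5 (needs (2, 1, 2, 3), free (5, 6, 3, 9)); after release of (0, 0, 1, 2) the pool is (5, 6, 4, 11)


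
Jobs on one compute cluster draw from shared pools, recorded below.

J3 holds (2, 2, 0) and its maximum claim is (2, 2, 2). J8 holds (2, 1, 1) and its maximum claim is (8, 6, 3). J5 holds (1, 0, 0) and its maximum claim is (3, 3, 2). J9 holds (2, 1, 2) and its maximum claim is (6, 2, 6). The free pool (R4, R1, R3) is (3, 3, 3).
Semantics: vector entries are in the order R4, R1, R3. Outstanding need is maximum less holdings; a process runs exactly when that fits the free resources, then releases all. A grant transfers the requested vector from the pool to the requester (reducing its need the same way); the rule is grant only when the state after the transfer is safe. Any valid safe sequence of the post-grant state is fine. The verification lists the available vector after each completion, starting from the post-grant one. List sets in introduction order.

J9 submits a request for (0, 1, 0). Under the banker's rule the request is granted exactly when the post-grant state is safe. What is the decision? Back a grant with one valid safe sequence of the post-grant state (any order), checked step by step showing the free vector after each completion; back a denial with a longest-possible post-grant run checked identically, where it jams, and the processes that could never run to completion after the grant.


DENY — the pretend-granted state is unsafe.
Key observation: after J3, J5 the pool peaks at (6, 4, 3), and each blocked process is short somewhere: J8 on R1; J9 on R3.
On the post-grant state, J3, J5 is a maximal run — nothing extends it. Step-by-step check:
  pool = (3, 2, 3)
  run J3 (needs (0, 0, 2), free (3, 2, 3)); after release of (2, 2, 0) the pool is (5, 4, 3)
  run J5 (needs (2, 3, 2), free (5, 4, 3)); after release of (1, 0, 0) the pool is (6, 4, 3)
  J8 cannot run: need (6, 5, 2) vs free (6, 4, 3) (insufficient R1)
  J9 cannot run: need (4, 0, 4) vs free (6, 4, 3) (insufficient R3)
Processes that could never finish after the grant: J8 and J9.


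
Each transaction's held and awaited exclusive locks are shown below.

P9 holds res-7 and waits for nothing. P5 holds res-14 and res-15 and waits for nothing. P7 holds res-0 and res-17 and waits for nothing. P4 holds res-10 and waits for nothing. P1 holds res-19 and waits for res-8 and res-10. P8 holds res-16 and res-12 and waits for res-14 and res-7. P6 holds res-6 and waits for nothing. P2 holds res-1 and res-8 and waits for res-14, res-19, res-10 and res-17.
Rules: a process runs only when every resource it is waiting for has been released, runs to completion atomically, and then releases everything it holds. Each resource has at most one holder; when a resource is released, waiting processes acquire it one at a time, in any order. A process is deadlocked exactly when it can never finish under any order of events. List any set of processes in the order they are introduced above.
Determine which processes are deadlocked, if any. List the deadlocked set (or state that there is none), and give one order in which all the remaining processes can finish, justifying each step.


The deadlocked set is P1 and P2.
Key observation: along P1 -> P2 -> P1, each member waits on what the next one holds — a deadlock; no other process is dragged down with it.
A valid finishing order for the others: P9, P4, P5, P6, P7, P8.
Walking it through:
  P9 waits on nothing -> runs at once and releases res-7
  P4 waits on nothing -> runs at once and releases res-10
  P5 waits on nothing -> runs at once and releases res-14 and res-15
  P6 waits on nothing -> runs at once and releases res-6
  P7 waits on nothing -> runs at once and releases res-0 and res-17
  P8 waits on res-14 and res-7 — all released -> runs and releases res-16 and res-12


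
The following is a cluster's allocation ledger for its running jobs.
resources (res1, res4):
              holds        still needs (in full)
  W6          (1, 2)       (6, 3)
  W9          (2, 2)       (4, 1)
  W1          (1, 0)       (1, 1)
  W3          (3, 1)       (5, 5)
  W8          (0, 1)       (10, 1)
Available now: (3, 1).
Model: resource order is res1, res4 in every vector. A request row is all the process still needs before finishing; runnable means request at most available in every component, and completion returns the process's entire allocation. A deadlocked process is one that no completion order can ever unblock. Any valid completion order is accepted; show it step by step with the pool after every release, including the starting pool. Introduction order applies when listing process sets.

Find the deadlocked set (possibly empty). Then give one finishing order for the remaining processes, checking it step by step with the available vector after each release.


Nothing here is deadlocked.
Key observation: starting with W1, each completion frees enough for the next — no one is permanently blocked.
One completion order for the rest: W1, W9, W6, W3, W8. Verifying each step:
  pool = (3, 1)
  W1: need (1, 1) fits (3, 1); releases (1, 0), pool now (4, 1)
  W9: need (4, 1) fits (4, 1); releases (2, 2), pool now (6, 3)
  W6: need (6, 3) fits (6, 3); releases (1, 2), pool now (7, 5)
  W3: need (5, 5) fits (7, 5); releases (3, 1), pool now (10, 6)
  W8: need (10, 1) fits (10, 6); releases (0, 1), pool now (10, 7)


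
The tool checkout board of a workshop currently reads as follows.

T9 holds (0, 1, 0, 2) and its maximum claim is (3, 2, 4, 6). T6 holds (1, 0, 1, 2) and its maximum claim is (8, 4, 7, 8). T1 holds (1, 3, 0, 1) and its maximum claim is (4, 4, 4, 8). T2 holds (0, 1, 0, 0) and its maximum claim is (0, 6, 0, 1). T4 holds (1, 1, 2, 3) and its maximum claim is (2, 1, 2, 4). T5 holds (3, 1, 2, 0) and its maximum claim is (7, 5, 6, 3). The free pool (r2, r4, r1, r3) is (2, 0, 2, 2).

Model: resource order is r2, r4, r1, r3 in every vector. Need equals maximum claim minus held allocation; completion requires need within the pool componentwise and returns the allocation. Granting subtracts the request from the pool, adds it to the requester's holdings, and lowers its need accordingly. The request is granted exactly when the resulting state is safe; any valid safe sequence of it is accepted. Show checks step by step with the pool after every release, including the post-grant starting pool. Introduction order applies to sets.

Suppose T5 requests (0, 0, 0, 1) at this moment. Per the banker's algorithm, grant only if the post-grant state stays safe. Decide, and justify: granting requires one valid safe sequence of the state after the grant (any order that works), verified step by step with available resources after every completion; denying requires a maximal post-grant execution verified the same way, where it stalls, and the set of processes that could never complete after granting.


DENY: after the grant no complete ordering would exist.
Key observation: after T4, T9 the pool peaks at (3, 2, 4, 6), and each blocked process is short somewhere: T6 on r2, r4, r1; T1 on r3; T2 on r4; T5 on r2, r4.
After a pretend grant, a maximal execution: T4, T9 — then nothing else fits. Check, step by step:
  pool = (2, 0, 2, 1)
  run T4 (needs (1, 0, 0, 1), free (2, 0, 2, 1)); after release of (1, 1, 2, 3) the pool is (3, 1, 4, 4)
  run T9 (needs (3, 1, 4, 4), free (3, 1, 4, 4)); after release of (0, 1, 0, 2) the pool is (3, 2, 4, 6)
  T6 cannot run: need (7, 4, 6, 6) vs free (3, 2, 4, 6) (insufficient r2, r4 and r1)
  T1 cannot run: need (3, 1, 4, 7) vs free (3, 2, 4, 6) (insufficient r3)
  T2 cannot run: need (0, 5, 0, 1) vs free (3, 2, 4, 6) (insufficient r4)
  T5 cannot run: need (4, 4, 4, 2) vs free (3, 2, 4, 6) (insufficient r2 and r4)
Had the request been granted, T6, T1, T2 and T5 could never finish.
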